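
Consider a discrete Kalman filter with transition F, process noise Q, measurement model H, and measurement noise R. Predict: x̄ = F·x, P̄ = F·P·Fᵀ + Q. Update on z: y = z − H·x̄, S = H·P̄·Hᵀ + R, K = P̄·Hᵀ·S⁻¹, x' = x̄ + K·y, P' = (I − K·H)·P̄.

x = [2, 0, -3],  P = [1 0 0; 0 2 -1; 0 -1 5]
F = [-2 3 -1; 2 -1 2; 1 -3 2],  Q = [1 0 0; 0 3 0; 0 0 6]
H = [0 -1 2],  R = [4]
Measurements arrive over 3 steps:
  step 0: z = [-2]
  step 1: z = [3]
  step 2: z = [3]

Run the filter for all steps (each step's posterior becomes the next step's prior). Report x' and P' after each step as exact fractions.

step 0: x̄ = F·x = [-1, -2, -4]
step 0: P̄ = F·P·Fᵀ + Q = [34 -27 -39; -27 33 36; -39 36 57]
step 0: y = z − H·x̄ = [4]
step 0: S = H·P̄·Hᵀ + R = [121]
step 0: K = P̄·Hᵀ·S⁻¹ = [-51/121; 39/121; 78/121]
step 0: x' = x̄ + K·y = [-325/121, -86/121, -172/121]
step 0: P' = (I − K·H)·P̄ = [1513/121 -1278/121 -741/121; -1278/121 2472/121 1314/121; -741/121 1314/121 813/121]
step 1: x̄ = F·x = [564/121, -908/121, -411/121]
step 1: P̄ = F·P·Fᵀ + Q = [33722/121 -11674/121 -22871/121; -11674/121 6067/121 7682/121; -22871/121 7682/121 16675/121]
step 1: y = z − H·x̄ = [277/121]
step 1: S = H·P̄·Hᵀ + R = [42523/121]
step 1: K = P̄·Hᵀ·S⁻¹ = [-34068/42523; 9297/42523; 25668/42523]
step 1: x' = x̄ + K·y = [120216/42523, -297815/42523, -85677/42523]
step 1: P' = (I − K·H)·P̄ = [2258942/42523 -1484986/42523 -810629/42523; -1484986/42523 1417792/42523 727490/42523; -810629/42523 727490/42523 415081/42523]
step 2: x̄ = F·x = [-1048200/42523, 366893/42523, 842307/42523]
step 2: P̄ = F·P·Fᵀ + Q = [32465876/42523 -16042990/42523 -20872493/42523; -16042990/42523 8786405/42523 10142792/42523; -20872493/42523 10142792/42523 13872052/42523]
step 2: y = z − H·x̄ = [-1190152/42523]
step 2: S = H·P̄·Hᵀ + R = [23873537/42523]
step 2: K = P̄·Hᵀ·S⁻¹ = [-25701996/23873537; 11499179/23873537; 17601312/23873537]
step 2: x' = x̄ + K·y = [130871304/23873537, -115860529/23873537, -19739655/23873537]
step 2: P' = (I − K·H)·P̄ = [2692253452/23873537 -2056559102/23873537 -1079683543/23873537; -2056559102/23873537 1823282628/23873537 934639672/23873537; -1079683543/23873537 934639672/23873537 502522460/23873537]

step 0: x' = [-325/121, -86/121, -172/121], P' = [1513/121 -1278/121 -741/121; -1278/121 2472/121 1314/121; -741/121 1314/121 813/121]
step 1: x' = [120216/42523, -297815/42523, -85677/42523], P' = [2258942/42523 -1484986/42523 -810629/42523; -1484986/42523 1417792/42523 727490/42523; -810629/42523 727490/42523 415081/42523]
step 2: x' = [130871304/23873537, -115860529/23873537, -19739655/23873537], P' = [2692253452/23873537 -2056559102/23873537 -1079683543/23873537; -2056559102/23873537 1823282628/23873537 934639672/23873537; -1079683543/23873537 934639672/23873537 502522460/23873537]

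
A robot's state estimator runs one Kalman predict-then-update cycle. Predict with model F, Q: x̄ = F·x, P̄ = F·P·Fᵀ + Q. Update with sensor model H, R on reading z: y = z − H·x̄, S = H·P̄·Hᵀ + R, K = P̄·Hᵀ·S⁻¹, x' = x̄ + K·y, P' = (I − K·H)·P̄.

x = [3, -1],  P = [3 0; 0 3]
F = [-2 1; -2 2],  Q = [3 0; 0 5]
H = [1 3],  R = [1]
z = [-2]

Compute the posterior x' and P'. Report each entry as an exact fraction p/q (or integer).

x' = [-157/97, -59/388]
P' = [450/97 -144/97; -144/97 227/388]

x̄ = F·x = [-7, -8]
P̄ = F·P·Fᵀ + Q = [18 18; 18 29]
y = z − H·x̄ = [29]
S = H·P̄·Hᵀ + R = [388]
K = P̄·Hᵀ·S⁻¹ = [18/97; 105/388]
x' = x̄ + K·y = [-157/97, -59/388]
P' = (I − K·H)·P̄ = [450/97 -144/97; -144/97 227/388]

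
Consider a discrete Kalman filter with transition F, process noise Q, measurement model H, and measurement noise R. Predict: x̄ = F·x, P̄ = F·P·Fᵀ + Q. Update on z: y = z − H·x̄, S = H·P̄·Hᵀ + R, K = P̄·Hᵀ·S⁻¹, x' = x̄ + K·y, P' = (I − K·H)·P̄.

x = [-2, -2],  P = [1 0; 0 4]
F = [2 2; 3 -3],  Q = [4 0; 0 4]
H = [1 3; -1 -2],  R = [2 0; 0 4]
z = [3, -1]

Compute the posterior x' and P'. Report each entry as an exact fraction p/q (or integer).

x' = [-4487/646, 2205/646]
P' = [4710/323 -1722/323; -1722/323 688/323]

x̄ = F·x = [-8, 0]
P̄ = F·P·Fᵀ + Q = [24 -18; -18 49]
y = z − H·x̄ = [11, -9]
S = H·P̄·Hᵀ + R = [359 -228; -228 152]
K = P̄·Hᵀ·S⁻¹ = [-12/17 -633/646; 9/17 173/646]
x' = x̄ + K·y = [-4487/646, 2205/646]
P' = (I − K·H)·P̄ = [4710/323 -1722/323; -1722/323 688/323]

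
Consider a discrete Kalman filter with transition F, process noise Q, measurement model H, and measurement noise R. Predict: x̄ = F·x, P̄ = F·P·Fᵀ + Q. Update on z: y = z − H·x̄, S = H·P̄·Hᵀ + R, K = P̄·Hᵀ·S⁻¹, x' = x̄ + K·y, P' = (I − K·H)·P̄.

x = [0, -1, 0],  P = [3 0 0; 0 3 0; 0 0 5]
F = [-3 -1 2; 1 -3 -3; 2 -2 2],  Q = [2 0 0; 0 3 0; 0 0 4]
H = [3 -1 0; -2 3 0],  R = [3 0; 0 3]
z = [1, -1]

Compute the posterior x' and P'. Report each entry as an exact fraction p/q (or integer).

x̄ = F·x = [1, 3, 2]
P̄ = F·P·Fᵀ + Q = [52 -30 8; -30 78 -6; 8 -6 48]
y = z − H·x̄ = [1, -8]
S = H·P̄·Hᵀ + R = [729 -876; -876 1273]
K = P̄·Hᵀ·S⁻¹ = [7426/17849 2390/17849; 1120/4119 574/1373; 934/17849 166/17849]
x' = x̄ + K·y = [6155/17849, -299/4119, 35304/17849]
P' = (I − K·H)·P̄ = [10572/17849 726/1373 1272/17849; 726/1373 1058/1373 78/1373; 1272/17849 78/1373 834376/17849]

x' = [6155/17849, -299/4119, 35304/17849]
P' = [10572/17849 726/1373 1272/17849; 726/1373 1058/1373 78/1373; 1272/17849 78/1373 834376/17849]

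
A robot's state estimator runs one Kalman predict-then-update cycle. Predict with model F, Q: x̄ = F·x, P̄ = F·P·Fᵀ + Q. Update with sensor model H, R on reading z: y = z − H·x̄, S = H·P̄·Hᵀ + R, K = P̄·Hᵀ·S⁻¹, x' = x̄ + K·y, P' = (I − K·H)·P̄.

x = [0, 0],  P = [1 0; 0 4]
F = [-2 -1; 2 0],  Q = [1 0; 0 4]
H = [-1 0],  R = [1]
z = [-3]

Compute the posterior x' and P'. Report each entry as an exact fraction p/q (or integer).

x̄ = F·x = [0, 0]
P̄ = F·P·Fᵀ + Q = [9 -4; -4 8]
y = z − H·x̄ = [-3]
S = H·P̄·Hᵀ + R = [10]
K = P̄·Hᵀ·S⁻¹ = [-9/10; 2/5]
x' = x̄ + K·y = [27/10, -6/5]
P' = (I − K·H)·P̄ = [9/10 -2/5; -2/5 32/5]

x' = [27/10, -6/5]
P' = [9/10 -2/5; -2/5 32/5]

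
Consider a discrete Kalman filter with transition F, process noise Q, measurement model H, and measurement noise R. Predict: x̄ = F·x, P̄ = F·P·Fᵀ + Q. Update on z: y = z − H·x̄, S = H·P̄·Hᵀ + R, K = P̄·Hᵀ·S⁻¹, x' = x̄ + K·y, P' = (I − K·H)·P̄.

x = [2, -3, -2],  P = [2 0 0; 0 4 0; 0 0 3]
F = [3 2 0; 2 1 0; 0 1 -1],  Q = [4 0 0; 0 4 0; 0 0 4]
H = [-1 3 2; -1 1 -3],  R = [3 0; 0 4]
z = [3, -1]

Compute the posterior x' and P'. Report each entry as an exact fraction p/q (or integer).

x̄ = F·x = [0, 1, -1]
P̄ = F·P·Fᵀ + Q = [38 20 8; 20 16 4; 8 4 11]
y = z − H·x̄ = [2, -5]
S = H·P̄·Hᵀ + R = [125 -80; -80 141]
K = P̄·Hᵀ·S⁻¹ = [1998/11225 -442/2245; 3796/11225 176/2245; 706/11225 -509/2245]
x' = x̄ + K·y = [15046/11225, 14417/11225, 2912/11225]
P' = (I − K·H)·P̄ = [257806/11225 117212/11225 -43918/11225; 117212/11225 57024/11225 -21236/11225; -43918/11225 -21236/11225 10954/11225]

x' = [15046/11225, 14417/11225, 2912/11225]
P' = [257806/11225 117212/11225 -43918/11225; 117212/11225 57024/11225 -21236/11225; -43918/11225 -21236/11225 10954/11225]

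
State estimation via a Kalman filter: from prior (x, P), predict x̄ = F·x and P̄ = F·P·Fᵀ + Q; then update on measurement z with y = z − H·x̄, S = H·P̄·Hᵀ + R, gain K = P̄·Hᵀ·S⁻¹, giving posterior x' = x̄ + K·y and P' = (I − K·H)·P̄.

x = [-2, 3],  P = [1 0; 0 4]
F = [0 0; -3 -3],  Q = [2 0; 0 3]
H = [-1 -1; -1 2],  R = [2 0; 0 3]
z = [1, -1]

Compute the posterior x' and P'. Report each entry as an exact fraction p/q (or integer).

x' = [-37/176, -15/22]
P' = [267/352 3/44; 3/44 6/11]

x̄ = F·x = [0, -3]
P̄ = F·P·Fᵀ + Q = [2 0; 0 48]
y = z − H·x̄ = [-2, 5]
S = H·P̄·Hᵀ + R = [52 -94; -94 197]
K = P̄·Hᵀ·S⁻¹ = [-291/704 -73/352; -27/88 15/44]
x' = x̄ + K·y = [-37/176, -15/22]
P' = (I − K·H)·P̄ = [267/352 3/44; 3/44 6/11]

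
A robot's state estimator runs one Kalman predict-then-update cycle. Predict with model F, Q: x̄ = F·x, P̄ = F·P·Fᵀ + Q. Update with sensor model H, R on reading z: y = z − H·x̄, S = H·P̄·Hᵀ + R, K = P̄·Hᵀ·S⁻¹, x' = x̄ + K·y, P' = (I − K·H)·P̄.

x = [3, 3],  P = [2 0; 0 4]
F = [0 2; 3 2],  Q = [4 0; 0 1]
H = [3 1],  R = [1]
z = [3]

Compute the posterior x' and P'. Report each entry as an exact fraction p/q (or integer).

x̄ = F·x = [6, 15]
P̄ = F·P·Fᵀ + Q = [20 16; 16 35]
y = z − H·x̄ = [-30]
S = H·P̄·Hᵀ + R = [312]
K = P̄·Hᵀ·S⁻¹ = [19/78; 83/312]
x' = x̄ + K·y = [-17/13, 365/52]
P' = (I − K·H)·P̄ = [58/39 -329/78; -329/78 4031/312]

x' = [-17/13, 365/52]
P' = [58/39 -329/78; -329/78 4031/312]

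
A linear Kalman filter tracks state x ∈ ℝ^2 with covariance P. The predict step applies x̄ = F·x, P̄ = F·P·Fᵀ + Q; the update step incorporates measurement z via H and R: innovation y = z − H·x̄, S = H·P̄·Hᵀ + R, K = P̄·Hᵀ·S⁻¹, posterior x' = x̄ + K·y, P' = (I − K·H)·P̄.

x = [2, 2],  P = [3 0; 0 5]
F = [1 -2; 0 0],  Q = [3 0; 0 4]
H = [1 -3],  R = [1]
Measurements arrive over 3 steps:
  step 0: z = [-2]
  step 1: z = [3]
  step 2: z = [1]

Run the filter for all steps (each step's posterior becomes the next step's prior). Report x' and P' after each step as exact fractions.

step 0: x' = [-2, 0], P' = [962/63 104/21; 104/21 12/7]
step 1: x' = [-3657/2666, -1890/1333], P' = [12395/2666 2010/1333; 2010/1333 796/1333]
step 2: x' = [155092/109323, 4948/36441], P' = [395197/109323 42724/36441; 42724/36441 5932/12147]

step 0: x̄ = F·x = [-2, 0]
step 0: P̄ = F·P·Fᵀ + Q = [26 0; 0 4]
step 0: y = z − H·x̄ = [0]
step 0: S = H·P̄·Hᵀ + R = [63]
step 0: K = P̄·Hᵀ·S⁻¹ = [26/63; -4/21]
step 0: x' = x̄ + K·y = [-2, 0]
step 0: P' = (I − K·H)·P̄ = [962/63 104/21; 104/21 12/7]
step 1: x̄ = F·x = [-2, 0]
step 1: P̄ = F·P·Fᵀ + Q = [335/63 0; 0 4]
step 1: y = z − H·x̄ = [5]
step 1: S = H·P̄·Hᵀ + R = [2666/63]
step 1: K = P̄·Hᵀ·S⁻¹ = [335/2666; -378/1333]
step 1: x' = x̄ + K·y = [-3657/2666, -1890/1333]
step 1: P' = (I − K·H)·P̄ = [12395/2666 2010/1333; 2010/1333 796/1333]
step 2: x̄ = F·x = [3903/2666, 0]
step 2: P̄ = F·P·Fᵀ + Q = [10681/2666 0; 0 4]
step 2: y = z − H·x̄ = [-1237/2666]
step 2: S = H·P̄·Hᵀ + R = [109323/2666]
step 2: K = P̄·Hᵀ·S⁻¹ = [10681/109323; -10664/36441]
step 2: x' = x̄ + K·y = [155092/109323, 4948/36441]
step 2: P' = (I − K·H)·P̄ = [395197/109323 42724/36441; 42724/36441 5932/12147]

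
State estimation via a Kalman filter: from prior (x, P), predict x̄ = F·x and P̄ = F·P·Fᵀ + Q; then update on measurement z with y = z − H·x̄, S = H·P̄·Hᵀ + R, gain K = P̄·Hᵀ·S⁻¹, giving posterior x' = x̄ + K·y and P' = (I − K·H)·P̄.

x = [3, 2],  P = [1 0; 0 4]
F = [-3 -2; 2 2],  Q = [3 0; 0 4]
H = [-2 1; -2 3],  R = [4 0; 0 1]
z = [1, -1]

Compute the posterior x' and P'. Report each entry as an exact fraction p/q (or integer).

x' = [-1035/934, -1469/1401]
P' = [589/467 400/467; 400/467 964/1401]

x̄ = F·x = [-13, 10]
P̄ = F·P·Fᵀ + Q = [28 -22; -22 24]
y = z − H·x̄ = [-35, -57]
S = H·P̄·Hᵀ + R = [228 360; 360 593]
K = P̄·Hᵀ·S⁻¹ = [-389/934 22/467; -359/1401 164/467]
x' = x̄ + K·y = [-1035/934, -1469/1401]
P' = (I − K·H)·P̄ = [589/467 400/467; 400/467 964/1401]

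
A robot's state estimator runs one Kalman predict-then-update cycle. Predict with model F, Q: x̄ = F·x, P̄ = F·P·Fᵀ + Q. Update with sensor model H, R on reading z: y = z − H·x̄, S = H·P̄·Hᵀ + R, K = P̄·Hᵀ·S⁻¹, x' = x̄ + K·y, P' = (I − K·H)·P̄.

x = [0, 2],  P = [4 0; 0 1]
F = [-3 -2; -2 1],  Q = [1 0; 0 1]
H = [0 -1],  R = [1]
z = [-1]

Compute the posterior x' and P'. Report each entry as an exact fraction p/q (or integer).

x' = [-98/19, 20/19]
P' = [295/19 22/19; 22/19 18/19]

x̄ = F·x = [-4, 2]
P̄ = F·P·Fᵀ + Q = [41 22; 22 18]
y = z − H·x̄ = [1]
S = H·P̄·Hᵀ + R = [19]
K = P̄·Hᵀ·S⁻¹ = [-22/19; -18/19]
x' = x̄ + K·y = [-98/19, 20/19]
P' = (I − K·H)·P̄ = [295/19 22/19; 22/19 18/19]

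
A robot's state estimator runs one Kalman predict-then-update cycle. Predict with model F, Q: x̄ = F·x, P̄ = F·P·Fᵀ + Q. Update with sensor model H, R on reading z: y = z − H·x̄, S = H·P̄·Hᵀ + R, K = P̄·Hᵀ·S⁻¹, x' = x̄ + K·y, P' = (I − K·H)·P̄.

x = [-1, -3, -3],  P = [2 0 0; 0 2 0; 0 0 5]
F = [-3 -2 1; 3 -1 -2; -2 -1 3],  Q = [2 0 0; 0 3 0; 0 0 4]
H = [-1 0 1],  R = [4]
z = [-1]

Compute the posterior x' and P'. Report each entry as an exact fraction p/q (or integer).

x̄ = F·x = [6, 6, -4]
P̄ = F·P·Fᵀ + Q = [33 -24 31; -24 43 -40; 31 -40 59]
y = z − H·x̄ = [9]
S = H·P̄·Hᵀ + R = [34]
K = P̄·Hᵀ·S⁻¹ = [-1/17; -8/17; 14/17]
x' = x̄ + K·y = [93/17, 30/17, 58/17]
P' = (I − K·H)·P̄ = [559/17 -424/17 555/17; -424/17 603/17 -456/17; 555/17 -456/17 611/17]

x' = [93/17, 30/17, 58/17]
P' = [559/17 -424/17 555/17; -424/17 603/17 -456/17; 555/17 -456/17 611/17]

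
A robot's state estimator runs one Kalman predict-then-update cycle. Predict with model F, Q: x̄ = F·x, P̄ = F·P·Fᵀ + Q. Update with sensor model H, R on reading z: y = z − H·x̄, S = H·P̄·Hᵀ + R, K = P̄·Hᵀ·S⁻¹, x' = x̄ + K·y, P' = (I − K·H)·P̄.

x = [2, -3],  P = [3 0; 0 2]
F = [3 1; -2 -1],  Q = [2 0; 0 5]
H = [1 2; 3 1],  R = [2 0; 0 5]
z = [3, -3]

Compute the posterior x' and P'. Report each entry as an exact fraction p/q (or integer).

x' = [-4349/2613, 917/402]
P' = [2234/2613 -124/201; -124/201 349/402]

x̄ = F·x = [3, -1]
P̄ = F·P·Fᵀ + Q = [31 -20; -20 19]
y = z − H·x̄ = [2, -11]
S = H·P̄·Hᵀ + R = [29 -9; -9 183]
K = P̄·Hᵀ·S⁻¹ = [-165/871 1018/2613; 75/134 -79/402]
x' = x̄ + K·y = [-4349/2613, 917/402]
P' = (I − K·H)·P̄ = [2234/2613 -124/201; -124/201 349/402]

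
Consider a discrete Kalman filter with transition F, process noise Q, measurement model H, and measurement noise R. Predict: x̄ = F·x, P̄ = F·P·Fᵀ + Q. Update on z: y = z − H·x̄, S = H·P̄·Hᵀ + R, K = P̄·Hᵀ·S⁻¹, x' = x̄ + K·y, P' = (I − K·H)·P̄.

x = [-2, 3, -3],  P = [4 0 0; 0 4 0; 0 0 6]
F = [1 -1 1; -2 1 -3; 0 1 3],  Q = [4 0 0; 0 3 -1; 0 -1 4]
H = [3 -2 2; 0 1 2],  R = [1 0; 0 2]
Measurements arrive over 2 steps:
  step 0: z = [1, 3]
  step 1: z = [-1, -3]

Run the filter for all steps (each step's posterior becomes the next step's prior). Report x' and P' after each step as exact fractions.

step 0: x' = [-78056/167465, 46323/167465, 242801/167465], P' = [419658/167465 393516/167465 -227048/167465; 393516/167465 422362/167465 -186816/167465; -227048/167465 -186816/167465 163303/167465]
step 1: x' = [-327606584/498195847, -582634157/498195847, -14111645/21660689], P' = [1026117345/498195847 943642398/498195847 -24200248/21660689; 943642398/498195847 1012711802/498195847 -19314880/21660689; -24200248/21660689 -19314880/21660689 18009735/21660689]

step 0: x̄ = F·x = [-8, 16, -6]
step 0: P̄ = F·P·Fᵀ + Q = [18 -30 14; -30 77 -51; 14 -51 62]
step 0: y = z − H·x̄ = [69, -1]
step 0: S = H·P̄·Hᵀ + R = [1655 190; 190 123]
step 0: K = P̄·Hᵀ·S⁻¹ = [17846/167465 -6058/33493; -37808/167465 4873/33493; 19094/167465 13979/33493]
step 0: x' = x̄ + K·y = [-78056/167465, 46323/167465, 242801/167465]
step 0: P' = (I − K·H)·P̄ = [419658/167465 393516/167465 -227048/167465; 393516/167465 422362/167465 -186816/167465; -227048/167465 -186816/167465 163303/167465]
step 1: x̄ = F·x = [118422/167465, -525968/167465, 774726/167465]
step 1: P̄ = F·P·Fᵀ + Q = [807687/167465 -183063/167465 153551/167465; -183063/167465 895372/167465 -639574/167465; 153551/167465 -639574/167465 1441053/167465]
step 1: y = z − H·x̄ = [-3124119/167465, -1525879/167465]
step 1: S = H·P̄·Hᵀ + R = [25938308/167465 5624733/167465; 5624733/167465 4436218/167465]
step 1: K = P̄·Hᵀ·S⁻¹ = [77855831/498195847 -84784505/498195847; -82980890/498195847 62113661/498195847; 2048486/21660689 8352295/21660689]
step 1: x' = x̄ + K·y = [-327606584/498195847, -582634157/498195847, -14111645/21660689]
step 1: P' = (I − K·H)·P̄ = [1026117345/498195847 943642398/498195847 -24200248/21660689; 943642398/498195847 1012711802/498195847 -19314880/21660689; -24200248/21660689 -19314880/21660689 18009735/21660689]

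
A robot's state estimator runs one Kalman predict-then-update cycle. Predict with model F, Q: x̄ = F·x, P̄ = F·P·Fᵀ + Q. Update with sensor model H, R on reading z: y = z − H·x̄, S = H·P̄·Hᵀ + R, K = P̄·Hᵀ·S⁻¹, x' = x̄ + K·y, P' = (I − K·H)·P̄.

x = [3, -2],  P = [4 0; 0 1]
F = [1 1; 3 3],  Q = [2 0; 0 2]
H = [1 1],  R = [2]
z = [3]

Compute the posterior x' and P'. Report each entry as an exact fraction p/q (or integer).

x̄ = F·x = [1, 3]
P̄ = F·P·Fᵀ + Q = [7 15; 15 47]
y = z − H·x̄ = [-1]
S = H·P̄·Hᵀ + R = [86]
K = P̄·Hᵀ·S⁻¹ = [11/43; 31/43]
x' = x̄ + K·y = [32/43, 98/43]
P' = (I − K·H)·P̄ = [59/43 -37/43; -37/43 99/43]

x' = [32/43, 98/43]
P' = [59/43 -37/43; -37/43 99/43]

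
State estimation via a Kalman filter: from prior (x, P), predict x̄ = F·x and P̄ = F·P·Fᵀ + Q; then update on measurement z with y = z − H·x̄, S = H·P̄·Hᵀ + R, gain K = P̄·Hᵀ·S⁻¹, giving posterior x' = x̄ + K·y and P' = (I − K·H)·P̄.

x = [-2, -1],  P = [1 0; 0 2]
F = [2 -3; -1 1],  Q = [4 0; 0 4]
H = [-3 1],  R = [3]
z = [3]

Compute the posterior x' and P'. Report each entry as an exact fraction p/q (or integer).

x̄ = F·x = [-1, 1]
P̄ = F·P·Fᵀ + Q = [26 -8; -8 7]
y = z − H·x̄ = [-1]
S = H·P̄·Hᵀ + R = [292]
K = P̄·Hᵀ·S⁻¹ = [-43/146; 31/292]
x' = x̄ + K·y = [-103/146, 261/292]
P' = (I − K·H)·P̄ = [49/73 165/146; 165/146 1083/292]

x' = [-103/146, 261/292]
P' = [49/73 165/146; 165/146 1083/292]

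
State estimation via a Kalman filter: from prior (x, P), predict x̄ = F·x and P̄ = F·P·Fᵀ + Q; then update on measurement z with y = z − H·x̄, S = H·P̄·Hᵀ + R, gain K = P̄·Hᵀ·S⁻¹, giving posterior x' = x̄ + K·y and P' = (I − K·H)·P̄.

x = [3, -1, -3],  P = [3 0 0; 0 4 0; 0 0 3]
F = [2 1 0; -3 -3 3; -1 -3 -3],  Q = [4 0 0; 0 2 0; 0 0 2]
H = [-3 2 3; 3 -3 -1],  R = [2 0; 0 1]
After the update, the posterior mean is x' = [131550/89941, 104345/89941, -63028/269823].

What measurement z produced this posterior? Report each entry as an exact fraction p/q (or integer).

z = [-3, 1]

x̄ = F·x = [5, -15, 9]
P̄ = F·P·Fᵀ + Q = [20 -30 -18; -30 92 18; -18 18 68]
S = H·P̄·Hᵀ + R = [2062 -1800; -1800 1833]
K = P̄·Hᵀ·S⁻¹ = [-2757/89941 5536/89941; -14996/89941 -33568/89941; 37017/89941 83144/269823]
x' − x̄ = [-318155/89941, 1453460/89941, -2491435/269823] = K·y
y = (KᵀK)⁻¹·Kᵀ·(x' − x̄) = [15, -50]
z = y + H·x̄ = [15, -50] + [-18, 51] = [-3, 1]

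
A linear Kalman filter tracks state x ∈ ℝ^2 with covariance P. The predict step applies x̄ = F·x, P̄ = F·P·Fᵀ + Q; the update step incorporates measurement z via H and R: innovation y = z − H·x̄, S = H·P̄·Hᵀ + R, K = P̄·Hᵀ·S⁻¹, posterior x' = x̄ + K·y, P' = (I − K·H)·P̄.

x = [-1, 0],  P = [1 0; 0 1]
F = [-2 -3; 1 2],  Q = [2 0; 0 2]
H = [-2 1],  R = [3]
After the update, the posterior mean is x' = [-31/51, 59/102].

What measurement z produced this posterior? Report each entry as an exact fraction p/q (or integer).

z = [2]

x̄ = F·x = [2, -1]
P̄ = F·P·Fᵀ + Q = [15 -8; -8 7]
S = H·P̄·Hᵀ + R = [102]
K = P̄·Hᵀ·S⁻¹ = [-19/51; 23/102]
x' − x̄ = [-133/51, 161/102] = K·y
y = (KᵀK)⁻¹·Kᵀ·(x' − x̄) = [7]
z = y + H·x̄ = [7] + [-5] = [2]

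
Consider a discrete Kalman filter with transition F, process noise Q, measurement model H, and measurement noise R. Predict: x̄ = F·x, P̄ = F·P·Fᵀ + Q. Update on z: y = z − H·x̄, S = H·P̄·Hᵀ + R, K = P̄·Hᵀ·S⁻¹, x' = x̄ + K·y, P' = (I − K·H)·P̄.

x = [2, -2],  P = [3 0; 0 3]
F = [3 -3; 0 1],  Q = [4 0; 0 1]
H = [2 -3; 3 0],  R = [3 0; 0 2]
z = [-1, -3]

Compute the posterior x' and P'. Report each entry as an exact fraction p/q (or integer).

x' = [-13567/14555, -3706/14555]
P' = [3066/14555 1758/14555; 1758/14555 5309/14555]

x̄ = F·x = [12, -2]
P̄ = F·P·Fᵀ + Q = [58 -9; -9 4]
y = z − H·x̄ = [-31, -39]
S = H·P̄·Hᵀ + R = [379 429; 429 524]
K = P̄·Hᵀ·S⁻¹ = [286/14555 4599/14555; -4137/14555 2637/14555]
x' = x̄ + K·y = [-13567/14555, -3706/14555]
P' = (I − K·H)·P̄ = [3066/14555 1758/14555; 1758/14555 5309/14555]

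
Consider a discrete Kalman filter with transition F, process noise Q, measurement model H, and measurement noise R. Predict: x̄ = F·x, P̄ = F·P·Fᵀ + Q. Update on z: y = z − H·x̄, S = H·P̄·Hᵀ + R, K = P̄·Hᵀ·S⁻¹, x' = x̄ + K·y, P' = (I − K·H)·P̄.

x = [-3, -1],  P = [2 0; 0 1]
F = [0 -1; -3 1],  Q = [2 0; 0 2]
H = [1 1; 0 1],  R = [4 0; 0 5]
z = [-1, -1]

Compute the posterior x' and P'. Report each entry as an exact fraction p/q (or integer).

x̄ = F·x = [1, 8]
P̄ = F·P·Fᵀ + Q = [3 -1; -1 21]
y = z − H·x̄ = [-10, -9]
S = H·P̄·Hᵀ + R = [26 20; 20 26]
K = P̄·Hᵀ·S⁻¹ = [6/23 -11/46; 25/69 73/138]
x' = x̄ + K·y = [25/46, -53/138]
P' = (I − K·H)·P̄ = [103/46 -55/46; -55/46 365/138]

x' = [25/46, -53/138]
P' = [103/46 -55/46; -55/46 365/138]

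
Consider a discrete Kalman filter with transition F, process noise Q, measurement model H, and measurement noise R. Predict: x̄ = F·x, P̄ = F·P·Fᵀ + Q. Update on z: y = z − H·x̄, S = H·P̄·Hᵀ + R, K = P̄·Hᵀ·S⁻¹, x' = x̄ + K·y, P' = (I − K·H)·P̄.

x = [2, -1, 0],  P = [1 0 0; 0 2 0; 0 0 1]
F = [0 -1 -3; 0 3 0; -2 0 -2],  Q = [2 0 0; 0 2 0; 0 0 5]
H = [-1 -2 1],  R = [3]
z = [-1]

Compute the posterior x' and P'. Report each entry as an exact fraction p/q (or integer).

x' = [63/73, -151/73, -306/73]
P' = [924/73 -268/73 403/73; -268/73 304/73 238/73; 403/73 238/73 900/73]

x̄ = F·x = [1, -3, -4]
P̄ = F·P·Fᵀ + Q = [13 -6 6; -6 20 0; 6 0 13]
y = z − H·x̄ = [-2]
S = H·P̄·Hᵀ + R = [73]
K = P̄·Hᵀ·S⁻¹ = [5/73; -34/73; 7/73]
x' = x̄ + K·y = [63/73, -151/73, -306/73]
P' = (I − K·H)·P̄ = [924/73 -268/73 403/73; -268/73 304/73 238/73; 403/73 238/73 900/73]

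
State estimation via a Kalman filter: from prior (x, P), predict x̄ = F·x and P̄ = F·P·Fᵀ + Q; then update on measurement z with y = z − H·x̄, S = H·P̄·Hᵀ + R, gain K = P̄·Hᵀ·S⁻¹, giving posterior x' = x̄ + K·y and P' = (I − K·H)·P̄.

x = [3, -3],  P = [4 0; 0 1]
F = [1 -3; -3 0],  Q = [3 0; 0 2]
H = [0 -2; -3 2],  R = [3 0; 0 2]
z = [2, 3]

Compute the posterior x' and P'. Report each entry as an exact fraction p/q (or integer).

x' = [-120/103, -55/103]
P' = [4688/9167 4140/9167; 4140/9167 6378/9167]

x̄ = F·x = [12, -9]
P̄ = F·P·Fᵀ + Q = [16 -12; -12 38]
y = z − H·x̄ = [-16, 57]
S = H·P̄·Hᵀ + R = [155 -224; -224 442]
K = P̄·Hᵀ·S⁻¹ = [-2760/9167 -2892/9167; -4252/9167 168/9167]
x' = x̄ + K·y = [-120/103, -55/103]
P' = (I − K·H)·P̄ = [4688/9167 4140/9167; 4140/9167 6378/9167]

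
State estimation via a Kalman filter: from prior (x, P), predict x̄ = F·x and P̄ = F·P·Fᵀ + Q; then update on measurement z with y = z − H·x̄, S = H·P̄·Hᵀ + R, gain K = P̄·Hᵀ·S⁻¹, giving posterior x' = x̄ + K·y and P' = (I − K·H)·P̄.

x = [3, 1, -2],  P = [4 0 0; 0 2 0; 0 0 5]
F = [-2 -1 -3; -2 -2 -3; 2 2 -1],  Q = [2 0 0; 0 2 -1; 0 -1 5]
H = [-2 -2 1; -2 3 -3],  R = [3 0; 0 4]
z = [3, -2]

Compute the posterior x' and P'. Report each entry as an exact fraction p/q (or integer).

x' = [-70404/75865, 121716/379325, 130002/75865]
P' = [8456/15173 -38709/75865 -11153/15173; -38709/75865 824446/379325 193912/75865; -11153/15173 193912/75865 52038/15173]

x̄ = F·x = [-1, -2, 10]
P̄ = F·P·Fᵀ + Q = [65 65 -5; 65 71 -10; -5 -10 34]
y = z − H·x̄ = [-13, 32]
S = H·P̄·Hᵀ + R = [1161 -508; -508 549]
K = P̄·Hᵀ·S⁻¹ = [-20969/75865 -8348/75865; -97414/379325 -12063/379325; -5368/75865 -21826/75865]
x' = x̄ + K·y = [-70404/75865, 121716/379325, 130002/75865]
P' = (I − K·H)·P̄ = [8456/15173 -38709/75865 -11153/15173; -38709/75865 824446/379325 193912/75865; -11153/15173 193912/75865 52038/15173]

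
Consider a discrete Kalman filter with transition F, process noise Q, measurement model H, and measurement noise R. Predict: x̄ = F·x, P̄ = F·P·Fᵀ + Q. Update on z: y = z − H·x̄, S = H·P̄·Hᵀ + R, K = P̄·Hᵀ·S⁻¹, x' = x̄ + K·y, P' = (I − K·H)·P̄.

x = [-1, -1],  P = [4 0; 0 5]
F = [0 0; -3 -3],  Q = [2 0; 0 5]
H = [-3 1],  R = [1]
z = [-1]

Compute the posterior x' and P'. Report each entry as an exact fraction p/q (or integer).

x̄ = F·x = [0, 6]
P̄ = F·P·Fᵀ + Q = [2 0; 0 86]
y = z − H·x̄ = [-7]
S = H·P̄·Hᵀ + R = [105]
K = P̄·Hᵀ·S⁻¹ = [-2/35; 86/105]
x' = x̄ + K·y = [2/5, 4/15]
P' = (I − K·H)·P̄ = [58/35 172/35; 172/35 1634/105]

x' = [2/5, 4/15]
P' = [58/35 172/35; 172/35 1634/105]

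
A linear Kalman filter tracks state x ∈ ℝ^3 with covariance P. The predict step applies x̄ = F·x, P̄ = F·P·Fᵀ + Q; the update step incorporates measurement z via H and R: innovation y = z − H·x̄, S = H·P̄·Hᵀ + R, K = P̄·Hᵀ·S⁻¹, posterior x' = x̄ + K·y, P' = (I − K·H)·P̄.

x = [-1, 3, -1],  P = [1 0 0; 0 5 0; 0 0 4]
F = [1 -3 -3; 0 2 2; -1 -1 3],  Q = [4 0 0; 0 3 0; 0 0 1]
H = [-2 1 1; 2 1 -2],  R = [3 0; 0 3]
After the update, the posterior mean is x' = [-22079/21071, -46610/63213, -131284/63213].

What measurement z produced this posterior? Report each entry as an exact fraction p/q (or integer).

x̄ = F·x = [-7, 4, -5]
P̄ = F·P·Fᵀ + Q = [86 -54 -22; -54 39 14; -22 14 43]
S = H·P̄·Hᵀ + R = [761 -537; -537 462]
K = P̄·Hᵀ·S⁻¹ = [-9194/21071 -3298/21071; 7431/21071 12640/63213; -5210/21071 -34039/63213]
x' − x̄ = [125418/21071, -299462/63213, 184781/63213] = K·y
y = (KᵀK)⁻¹·Kᵀ·(x' − x̄) = [-14, 1]
z = y + H·x̄ = [-14, 1] + [13, 0] = [-1, 1]

z = [-1, 1]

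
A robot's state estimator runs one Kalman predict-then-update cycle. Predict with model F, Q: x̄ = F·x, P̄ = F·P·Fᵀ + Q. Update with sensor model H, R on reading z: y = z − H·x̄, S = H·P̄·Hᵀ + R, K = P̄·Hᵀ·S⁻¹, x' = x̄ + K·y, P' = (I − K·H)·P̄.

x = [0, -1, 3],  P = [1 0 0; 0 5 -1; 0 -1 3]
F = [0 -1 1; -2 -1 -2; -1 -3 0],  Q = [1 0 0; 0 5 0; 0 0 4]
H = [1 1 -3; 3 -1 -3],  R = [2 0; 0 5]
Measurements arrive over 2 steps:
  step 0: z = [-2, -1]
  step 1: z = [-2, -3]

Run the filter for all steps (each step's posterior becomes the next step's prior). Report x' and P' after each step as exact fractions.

step 0: x̄ = F·x = [4, -5, 3]
step 0: P̄ = F·P·Fᵀ + Q = [11 -2 18; -2 22 11; 18 11 50]
step 0: y = z − H·x̄ = [8, -9]
step 0: S = H·P̄·Hᵀ + R = [307 241; 241 330]
step 0: K = P̄·Hᵀ·S⁻¹ = [-10271/43229 5012/43229; 10411/43229 -15594/43229; -14143/43229 -3688/43229]
step 0: x' = x̄ + K·y = [45640/43229, 7489/43229, 49735/43229]
step 0: P' = (I − K·H)·P̄ = [108552/43229 85751/43229 71615/43229; 85751/43229 135147/43229 66692/43229; 71615/43229 66692/43229 55531/43229]
step 1: x̄ = F·x = [42246/43229, -198239/43229, -68107/43229]
step 1: P̄ = F·P·Fᵀ + Q = [100523/43229 119049/43229 219501/43229; 119049/43229 2190316/43229 1766184/43229; 219501/43229 1766184/43229 2012297/43229]
step 1: y = z − H·x̄ = [-134786/43229, -658985/43229]
step 1: S = H·P̄·Hᵀ + R = [8811958/43229 13826012/43229; 13826012/43229 27353633/43229]
step 1: K = P̄·Hᵀ·S⁻¹ = [-125503963/1153865630 21679001/576932815; 389510189/1153865630 -248859453/576932815; -139192023/576932815 -80335488/576932815]
step 1: x' = x̄ + K·y = [428995716/576932815, 540697267/576932815, 749678557/576932815]
step 1: P' = (I − K·H)·P̄ = [1886236707/1153865630 1652337739/1153865630 631597062/576932815; 1652337739/1153865630 3286145193/1153865630 693243759/576932815; 631597062/576932815 693243759/576932815 534408289/576932815]

step 0: x' = [45640/43229, 7489/43229, 49735/43229], P' = [108552/43229 85751/43229 71615/43229; 85751/43229 135147/43229 66692/43229; 71615/43229 66692/43229 55531/43229]
step 1: x' = [428995716/576932815, 540697267/576932815, 749678557/576932815], P' = [1886236707/1153865630 1652337739/1153865630 631597062/576932815; 1652337739/1153865630 3286145193/1153865630 693243759/576932815; 631597062/576932815 693243759/576932815 534408289/576932815]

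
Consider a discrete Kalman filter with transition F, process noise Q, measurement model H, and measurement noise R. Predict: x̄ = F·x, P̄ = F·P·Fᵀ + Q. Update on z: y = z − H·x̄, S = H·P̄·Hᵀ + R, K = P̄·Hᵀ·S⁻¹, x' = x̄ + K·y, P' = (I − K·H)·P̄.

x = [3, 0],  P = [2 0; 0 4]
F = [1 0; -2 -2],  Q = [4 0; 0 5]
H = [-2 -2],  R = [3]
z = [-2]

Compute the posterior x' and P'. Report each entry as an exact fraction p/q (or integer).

x' = [365/111, -266/111]
P' = [650/111 -644/111; -644/111 719/111]

x̄ = F·x = [3, -6]
P̄ = F·P·Fᵀ + Q = [6 -4; -4 29]
y = z − H·x̄ = [-8]
S = H·P̄·Hᵀ + R = [111]
K = P̄·Hᵀ·S⁻¹ = [-4/111; -50/111]
x' = x̄ + K·y = [365/111, -266/111]
P' = (I − K·H)·P̄ = [650/111 -644/111; -644/111 719/111]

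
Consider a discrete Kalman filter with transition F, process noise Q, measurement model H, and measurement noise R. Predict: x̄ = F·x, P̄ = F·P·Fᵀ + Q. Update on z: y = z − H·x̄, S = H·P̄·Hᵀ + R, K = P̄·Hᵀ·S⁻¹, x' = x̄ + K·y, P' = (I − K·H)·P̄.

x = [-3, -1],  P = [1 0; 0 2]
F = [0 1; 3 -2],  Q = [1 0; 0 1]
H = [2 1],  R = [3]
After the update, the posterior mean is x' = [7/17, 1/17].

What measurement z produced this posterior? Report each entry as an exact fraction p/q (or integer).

x̄ = F·x = [-1, -7]
P̄ = F·P·Fᵀ + Q = [3 -4; -4 18]
S = H·P̄·Hᵀ + R = [17]
K = P̄·Hᵀ·S⁻¹ = [2/17; 10/17]
x' − x̄ = [24/17, 120/17] = K·y
y = (KᵀK)⁻¹·Kᵀ·(x' − x̄) = [12]
z = y + H·x̄ = [12] + [-9] = [3]

z = [3]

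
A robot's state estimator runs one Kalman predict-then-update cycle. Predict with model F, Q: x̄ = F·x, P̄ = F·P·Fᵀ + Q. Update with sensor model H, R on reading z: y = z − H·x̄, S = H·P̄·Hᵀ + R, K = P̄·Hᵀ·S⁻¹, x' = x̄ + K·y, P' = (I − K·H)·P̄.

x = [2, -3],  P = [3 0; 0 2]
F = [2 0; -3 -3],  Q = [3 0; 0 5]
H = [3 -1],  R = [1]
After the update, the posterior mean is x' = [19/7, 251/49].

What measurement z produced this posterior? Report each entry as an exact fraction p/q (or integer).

x̄ = F·x = [4, 3]
P̄ = F·P·Fᵀ + Q = [15 -18; -18 50]
S = H·P̄·Hᵀ + R = [294]
K = P̄·Hᵀ·S⁻¹ = [3/14; -52/147]
x' − x̄ = [-9/7, 104/49] = K·y
y = (KᵀK)⁻¹·Kᵀ·(x' − x̄) = [-6]
z = y + H·x̄ = [-6] + [9] = [3]

z = [3]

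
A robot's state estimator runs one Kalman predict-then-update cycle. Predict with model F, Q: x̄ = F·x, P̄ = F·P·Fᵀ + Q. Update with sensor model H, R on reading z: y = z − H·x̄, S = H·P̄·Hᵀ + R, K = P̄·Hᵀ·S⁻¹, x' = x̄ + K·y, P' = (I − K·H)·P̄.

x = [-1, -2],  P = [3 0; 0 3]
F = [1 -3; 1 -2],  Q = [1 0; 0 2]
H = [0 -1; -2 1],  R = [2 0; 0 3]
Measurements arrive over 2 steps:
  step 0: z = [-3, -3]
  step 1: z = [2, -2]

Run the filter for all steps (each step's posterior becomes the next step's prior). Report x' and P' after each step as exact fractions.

step 0: x̄ = F·x = [5, 3]
step 0: P̄ = F·P·Fᵀ + Q = [31 21; 21 17]
step 0: y = z − H·x̄ = [0, 4]
step 0: S = H·P̄·Hᵀ + R = [19 25; 25 60]
step 0: K = P̄·Hᵀ·S⁻¹ = [-47/103 -254/515; -79/103 -10/103]
step 0: x' = x̄ + K·y = [1559/515, 269/103]
step 0: P' = (I − K·H)·P̄ = [616/515 94/103; 94/103 158/103]
step 1: x̄ = F·x = [-2476/515, -1131/515]
step 1: P̄ = F·P·Fᵀ + Q = [5421/515 3006/515; 3006/515 2926/515]
step 1: y = z − H·x̄ = [-101/515, -4851/515]
step 1: S = H·P̄·Hᵀ + R = [3956/515 3086/515; 3086/515 14131/515]
step 1: K = P̄·Hᵀ·S⁻¹ = [-17763/45028 -10545/22514; -30897/45028 -1543/22514]
step 1: x' = x̄ + K·y = [-14345/45028, -63759/45028]
step 1: P' = (I − K·H)·P̄ = [24699/22514 17763/22514; 17763/22514 30897/22514]

step 0: x' = [1559/515, 269/103], P' = [616/515 94/103; 94/103 158/103]
step 1: x' = [-14345/45028, -63759/45028], P' = [24699/22514 17763/22514; 17763/22514 30897/22514]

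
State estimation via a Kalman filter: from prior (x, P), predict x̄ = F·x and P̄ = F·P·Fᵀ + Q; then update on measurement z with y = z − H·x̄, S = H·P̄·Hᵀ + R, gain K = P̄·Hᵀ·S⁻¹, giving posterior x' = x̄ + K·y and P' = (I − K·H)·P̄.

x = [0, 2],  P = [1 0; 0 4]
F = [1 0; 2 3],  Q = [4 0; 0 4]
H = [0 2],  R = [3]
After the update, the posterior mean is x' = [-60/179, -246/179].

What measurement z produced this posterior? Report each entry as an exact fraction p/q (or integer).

z = [-3]

x̄ = F·x = [0, 6]
P̄ = F·P·Fᵀ + Q = [5 2; 2 44]
S = H·P̄·Hᵀ + R = [179]
K = P̄·Hᵀ·S⁻¹ = [4/179; 88/179]
x' − x̄ = [-60/179, -1320/179] = K·y
y = (KᵀK)⁻¹·Kᵀ·(x' − x̄) = [-15]
z = y + H·x̄ = [-15] + [12] = [-3]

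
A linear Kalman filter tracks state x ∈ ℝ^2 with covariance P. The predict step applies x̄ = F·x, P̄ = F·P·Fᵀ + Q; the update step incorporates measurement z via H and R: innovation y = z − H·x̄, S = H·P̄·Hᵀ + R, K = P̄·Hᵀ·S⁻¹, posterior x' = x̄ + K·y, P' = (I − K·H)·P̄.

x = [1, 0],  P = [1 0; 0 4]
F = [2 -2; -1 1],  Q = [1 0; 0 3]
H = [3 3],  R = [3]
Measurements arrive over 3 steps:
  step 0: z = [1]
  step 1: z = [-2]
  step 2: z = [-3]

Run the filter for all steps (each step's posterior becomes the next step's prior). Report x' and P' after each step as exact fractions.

step 0: x̄ = F·x = [2, -1]
step 0: P̄ = F·P·Fᵀ + Q = [21 -10; -10 8]
step 0: y = z − H·x̄ = [-2]
step 0: S = H·P̄·Hᵀ + R = [84]
step 0: K = P̄·Hᵀ·S⁻¹ = [11/28; -1/14]
step 0: x' = x̄ + K·y = [17/14, -6/7]
step 0: P' = (I − K·H)·P̄ = [225/28 -107/14; -107/14 53/7]
step 1: x̄ = F·x = [29/7, -29/14]
step 1: P̄ = F·P·Fᵀ + Q = [872/7 -865/14; -865/14 949/28]
step 1: y = z − H·x̄ = [-115/14]
step 1: S = H·P̄·Hᵀ + R = [8877/28]
step 1: K = P̄·Hᵀ·S⁻¹ = [1758/2959; -71/269]
step 1: x' = x̄ + K·y = [-2182/2959, 26/269]
step 1: P' = (I − K·H)·P̄ = [37475/2959 -3247/269; -3247/269 3176/269]
step 2: x̄ = F·x = [-4936/2959, 2468/2959]
step 2: P̄ = F·P·Fᵀ + Q = [578339/2959 -287690/2959; -287690/2959 152722/2959]
step 2: y = z − H·x̄ = [-1473/2959]
step 2: S = H·P̄·Hᵀ + R = [1410006/2959]
step 2: K = P̄·Hᵀ·S⁻¹ = [290649/470002; -67484/235001]
step 2: x' = x̄ + K·y = [-928711/470002, 229600/235001]
step 2: P' = (I − K·H)·P̄ = [6214925/470002 -2962138/235001; -2962138/235001 2894654/235001]

step 0: x' = [17/14, -6/7], P' = [225/28 -107/14; -107/14 53/7]
step 1: x' = [-2182/2959, 26/269], P' = [37475/2959 -3247/269; -3247/269 3176/269]
step 2: x' = [-928711/470002, 229600/235001], P' = [6214925/470002 -2962138/235001; -2962138/235001 2894654/235001]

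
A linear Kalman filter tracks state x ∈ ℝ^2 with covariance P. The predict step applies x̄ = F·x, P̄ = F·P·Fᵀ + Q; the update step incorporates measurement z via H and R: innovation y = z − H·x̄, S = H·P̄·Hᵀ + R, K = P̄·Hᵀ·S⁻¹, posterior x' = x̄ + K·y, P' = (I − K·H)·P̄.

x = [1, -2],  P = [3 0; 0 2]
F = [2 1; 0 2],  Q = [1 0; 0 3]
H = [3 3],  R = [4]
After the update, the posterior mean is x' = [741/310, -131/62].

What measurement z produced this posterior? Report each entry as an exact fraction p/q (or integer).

z = [1]

x̄ = F·x = [0, -4]
P̄ = F·P·Fᵀ + Q = [15 4; 4 11]
S = H·P̄·Hᵀ + R = [310]
K = P̄·Hᵀ·S⁻¹ = [57/310; 9/62]
x' − x̄ = [741/310, 117/62] = K·y
y = (KᵀK)⁻¹·Kᵀ·(x' − x̄) = [13]
z = y + H·x̄ = [13] + [-12] = [1]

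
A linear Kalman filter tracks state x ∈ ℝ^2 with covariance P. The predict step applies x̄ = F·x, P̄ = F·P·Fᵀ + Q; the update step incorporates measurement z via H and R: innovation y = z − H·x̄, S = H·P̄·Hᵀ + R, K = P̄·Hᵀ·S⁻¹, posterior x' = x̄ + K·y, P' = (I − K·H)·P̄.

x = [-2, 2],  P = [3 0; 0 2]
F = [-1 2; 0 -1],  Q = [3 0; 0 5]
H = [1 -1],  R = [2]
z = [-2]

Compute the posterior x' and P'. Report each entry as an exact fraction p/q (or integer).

x' = [6/31, 48/31]
P' = [110/31 74/31; 74/31 96/31]

x̄ = F·x = [6, -2]
P̄ = F·P·Fᵀ + Q = [14 -4; -4 7]
y = z − H·x̄ = [-10]
S = H·P̄·Hᵀ + R = [31]
K = P̄·Hᵀ·S⁻¹ = [18/31; -11/31]
x' = x̄ + K·y = [6/31, 48/31]
P' = (I − K·H)·P̄ = [110/31 74/31; 74/31 96/31]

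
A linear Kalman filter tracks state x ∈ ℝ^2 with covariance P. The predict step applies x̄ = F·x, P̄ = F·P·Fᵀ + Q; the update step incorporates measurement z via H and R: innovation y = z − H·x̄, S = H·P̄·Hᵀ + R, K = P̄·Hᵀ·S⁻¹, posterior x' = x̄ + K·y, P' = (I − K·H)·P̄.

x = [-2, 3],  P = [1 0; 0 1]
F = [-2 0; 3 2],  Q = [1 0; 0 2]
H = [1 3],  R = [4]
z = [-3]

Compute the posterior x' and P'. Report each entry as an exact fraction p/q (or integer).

x̄ = F·x = [4, 0]
P̄ = F·P·Fᵀ + Q = [5 -6; -6 15]
y = z − H·x̄ = [-7]
S = H·P̄·Hᵀ + R = [108]
K = P̄·Hᵀ·S⁻¹ = [-13/108; 13/36]
x' = x̄ + K·y = [523/108, -91/36]
P' = (I − K·H)·P̄ = [371/108 -47/36; -47/36 11/12]

x' = [523/108, -91/36]
P' = [371/108 -47/36; -47/36 11/12]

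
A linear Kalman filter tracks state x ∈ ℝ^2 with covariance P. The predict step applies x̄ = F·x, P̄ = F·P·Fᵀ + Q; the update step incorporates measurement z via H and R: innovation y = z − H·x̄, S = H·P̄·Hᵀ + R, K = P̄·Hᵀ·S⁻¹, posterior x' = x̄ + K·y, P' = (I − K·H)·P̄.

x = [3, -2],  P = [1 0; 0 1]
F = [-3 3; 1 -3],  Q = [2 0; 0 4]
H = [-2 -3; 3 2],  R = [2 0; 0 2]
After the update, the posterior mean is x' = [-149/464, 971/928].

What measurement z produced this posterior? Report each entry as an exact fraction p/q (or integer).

z = [-2, 2]

x̄ = F·x = [-15, 9]
P̄ = F·P·Fᵀ + Q = [20 -12; -12 14]
S = H·P̄·Hᵀ + R = [64 -48; -48 94]
K = P̄·Hᵀ·S⁻¹ = [169/464 33/58; -519/928 -43/116]
x' − x̄ = [6811/464, -7381/928] = K·y
y = (KᵀK)⁻¹·Kᵀ·(x' − x̄) = [-5, 29]
z = y + H·x̄ = [-5, 29] + [3, -27] = [-2, 2]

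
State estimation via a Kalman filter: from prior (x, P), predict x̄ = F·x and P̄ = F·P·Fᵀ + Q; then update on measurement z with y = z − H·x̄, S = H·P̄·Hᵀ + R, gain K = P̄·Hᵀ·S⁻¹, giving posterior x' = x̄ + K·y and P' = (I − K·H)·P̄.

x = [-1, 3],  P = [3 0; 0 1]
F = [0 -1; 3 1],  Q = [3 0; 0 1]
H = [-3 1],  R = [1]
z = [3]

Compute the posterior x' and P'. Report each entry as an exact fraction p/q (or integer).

x̄ = F·x = [-3, 0]
P̄ = F·P·Fᵀ + Q = [4 -1; -1 29]
y = z − H·x̄ = [-6]
S = H·P̄·Hᵀ + R = [72]
K = P̄·Hᵀ·S⁻¹ = [-13/72; 4/9]
x' = x̄ + K·y = [-23/12, -8/3]
P' = (I − K·H)·P̄ = [119/72 43/9; 43/9 133/9]

x' = [-23/12, -8/3]
P' = [119/72 43/9; 43/9 133/9]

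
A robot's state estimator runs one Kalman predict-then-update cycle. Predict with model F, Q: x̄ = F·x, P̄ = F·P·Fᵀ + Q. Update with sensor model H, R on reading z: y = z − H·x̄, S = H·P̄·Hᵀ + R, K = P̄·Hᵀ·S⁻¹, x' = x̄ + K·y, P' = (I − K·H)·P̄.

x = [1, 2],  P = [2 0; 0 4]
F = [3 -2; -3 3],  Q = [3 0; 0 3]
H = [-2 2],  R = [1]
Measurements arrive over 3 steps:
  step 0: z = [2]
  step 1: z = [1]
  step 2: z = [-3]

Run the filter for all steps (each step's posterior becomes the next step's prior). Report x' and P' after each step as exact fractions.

step 0: x' = [235/713, 951/713], P' = [1417/713 1338/713; 1338/713 1437/713]
step 1: x' = [24105/44453, 49320/44453], P' = [91236/44453 85347/44453; 85347/44453 90393/44453]
step 2: x' = [4032063/2805329, -7281/2805329], P' = [5755431/2805329 5380263/2805329; 5380263/2805329 5695314/2805329]

step 0: x̄ = F·x = [-1, 3]
step 0: P̄ = F·P·Fᵀ + Q = [37 -42; -42 57]
step 0: y = z − H·x̄ = [-6]
step 0: S = H·P̄·Hᵀ + R = [713]
step 0: K = P̄·Hᵀ·S⁻¹ = [-158/713; 198/713]
step 0: x' = x̄ + K·y = [235/713, 951/713]
step 0: P' = (I − K·H)·P̄ = [1417/713 1338/713; 1338/713 1437/713]
step 1: x̄ = F·x = [-1197/713, 2148/713]
step 1: P̄ = F·P·Fᵀ + Q = [4584/713 -1305/713; -1305/713 3741/713]
step 1: y = z − H·x̄ = [-5977/713]
step 1: S = H·P̄·Hᵀ + R = [44453/713]
step 1: K = P̄·Hᵀ·S⁻¹ = [-11778/44453; 10092/44453]
step 1: x' = x̄ + K·y = [24105/44453, 49320/44453]
step 1: P' = (I − K·H)·P̄ = [91236/44453 85347/44453; 85347/44453 90393/44453]
step 2: x̄ = F·x = [-26325/44453, 75645/44453]
step 2: P̄ = F·P·Fᵀ + Q = [291891/44453 -83277/44453; -83277/44453 231774/44453]
step 2: y = z − H·x̄ = [-337299/44453]
step 2: S = H·P̄·Hᵀ + R = [2805329/44453]
step 2: K = P̄·Hᵀ·S⁻¹ = [-750336/2805329; 630102/2805329]
step 2: x' = x̄ + K·y = [4032063/2805329, -7281/2805329]
step 2: P' = (I − K·H)·P̄ = [5755431/2805329 5380263/2805329; 5380263/2805329 5695314/2805329]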